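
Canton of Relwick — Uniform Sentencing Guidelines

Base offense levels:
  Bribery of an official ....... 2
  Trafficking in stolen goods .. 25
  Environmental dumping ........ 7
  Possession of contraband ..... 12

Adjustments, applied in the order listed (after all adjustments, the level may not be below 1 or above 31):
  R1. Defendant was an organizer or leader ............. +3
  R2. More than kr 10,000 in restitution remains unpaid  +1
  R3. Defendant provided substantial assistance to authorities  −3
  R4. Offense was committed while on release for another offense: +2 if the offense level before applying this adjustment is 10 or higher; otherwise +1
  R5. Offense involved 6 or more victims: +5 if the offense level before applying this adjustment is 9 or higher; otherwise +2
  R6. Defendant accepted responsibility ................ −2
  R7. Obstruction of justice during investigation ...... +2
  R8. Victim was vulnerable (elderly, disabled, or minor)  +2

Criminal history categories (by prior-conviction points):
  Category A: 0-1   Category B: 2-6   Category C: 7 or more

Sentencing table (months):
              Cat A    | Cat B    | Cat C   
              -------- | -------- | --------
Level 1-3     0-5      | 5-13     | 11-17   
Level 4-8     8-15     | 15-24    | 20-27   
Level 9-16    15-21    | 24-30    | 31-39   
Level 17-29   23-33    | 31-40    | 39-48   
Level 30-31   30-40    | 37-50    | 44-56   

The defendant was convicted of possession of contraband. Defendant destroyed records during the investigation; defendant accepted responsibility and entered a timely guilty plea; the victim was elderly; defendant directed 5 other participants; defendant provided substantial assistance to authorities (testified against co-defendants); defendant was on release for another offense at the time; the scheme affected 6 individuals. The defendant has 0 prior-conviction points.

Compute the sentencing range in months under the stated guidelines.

Base offense level for possession of contraband: 12.
R1 applies: 12 + 3 = 15.
R3 applies: 15 − 3 = 12.
R4 applies (level before this adjustment is 12 ≥ 10, so +2): 12 + 2 = 14.
R5 applies (level before this adjustment is 14 ≥ 9, so +5): 14 + 5 = 19.
R6 applies: 19 − 2 = 17.
R7 applies: 17 + 2 = 19.
R8 applies: 19 + 2 = 21.
Final offense level: 21.
Criminal history: 0 prior points → Category A (0-1).
Level 21 falls in the 17-29 band.
Grid: Level 17-29 × Category A = 23-33 months.

23-33 months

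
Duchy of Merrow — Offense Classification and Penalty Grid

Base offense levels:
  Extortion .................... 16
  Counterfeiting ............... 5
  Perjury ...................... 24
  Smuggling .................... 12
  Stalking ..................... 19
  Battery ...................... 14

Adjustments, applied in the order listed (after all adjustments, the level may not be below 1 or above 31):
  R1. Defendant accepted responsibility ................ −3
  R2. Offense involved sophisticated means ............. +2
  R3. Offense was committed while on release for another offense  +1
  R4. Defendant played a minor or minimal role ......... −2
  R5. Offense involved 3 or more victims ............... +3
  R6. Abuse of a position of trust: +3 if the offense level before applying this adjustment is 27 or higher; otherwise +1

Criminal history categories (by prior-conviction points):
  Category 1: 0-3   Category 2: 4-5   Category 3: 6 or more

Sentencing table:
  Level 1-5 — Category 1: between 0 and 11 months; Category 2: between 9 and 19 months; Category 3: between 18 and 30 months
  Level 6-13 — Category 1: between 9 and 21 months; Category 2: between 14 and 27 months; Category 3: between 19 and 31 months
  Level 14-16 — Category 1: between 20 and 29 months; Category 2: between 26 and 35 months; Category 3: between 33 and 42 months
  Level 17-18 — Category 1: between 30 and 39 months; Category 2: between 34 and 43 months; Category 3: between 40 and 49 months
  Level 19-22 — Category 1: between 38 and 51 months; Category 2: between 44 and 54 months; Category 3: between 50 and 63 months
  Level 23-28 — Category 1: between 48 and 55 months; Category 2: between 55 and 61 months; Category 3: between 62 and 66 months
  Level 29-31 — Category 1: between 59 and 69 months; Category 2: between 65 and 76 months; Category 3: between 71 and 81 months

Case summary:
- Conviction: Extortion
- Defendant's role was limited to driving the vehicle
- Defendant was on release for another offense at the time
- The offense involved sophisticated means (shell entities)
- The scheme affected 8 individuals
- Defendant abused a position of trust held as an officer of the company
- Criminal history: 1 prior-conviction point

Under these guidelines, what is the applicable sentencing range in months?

38-51 months

Base offense level for extortion: 16.
R2 applies: 16 + 2 = 18.
R3 applies: 18 + 1 = 19.
R4 applies: 19 − 2 = 17.
R5 applies: 17 + 3 = 20.
R6 applies (level before this adjustment is 20 < 27, so +1): 20 + 1 = 21.
Final offense level: 21.
Criminal history: 1 prior point → Category 1 (0-3).
Level 21 falls in the 19-22 band.
Grid: Level 19-22 × Category 1 = 38-51 months.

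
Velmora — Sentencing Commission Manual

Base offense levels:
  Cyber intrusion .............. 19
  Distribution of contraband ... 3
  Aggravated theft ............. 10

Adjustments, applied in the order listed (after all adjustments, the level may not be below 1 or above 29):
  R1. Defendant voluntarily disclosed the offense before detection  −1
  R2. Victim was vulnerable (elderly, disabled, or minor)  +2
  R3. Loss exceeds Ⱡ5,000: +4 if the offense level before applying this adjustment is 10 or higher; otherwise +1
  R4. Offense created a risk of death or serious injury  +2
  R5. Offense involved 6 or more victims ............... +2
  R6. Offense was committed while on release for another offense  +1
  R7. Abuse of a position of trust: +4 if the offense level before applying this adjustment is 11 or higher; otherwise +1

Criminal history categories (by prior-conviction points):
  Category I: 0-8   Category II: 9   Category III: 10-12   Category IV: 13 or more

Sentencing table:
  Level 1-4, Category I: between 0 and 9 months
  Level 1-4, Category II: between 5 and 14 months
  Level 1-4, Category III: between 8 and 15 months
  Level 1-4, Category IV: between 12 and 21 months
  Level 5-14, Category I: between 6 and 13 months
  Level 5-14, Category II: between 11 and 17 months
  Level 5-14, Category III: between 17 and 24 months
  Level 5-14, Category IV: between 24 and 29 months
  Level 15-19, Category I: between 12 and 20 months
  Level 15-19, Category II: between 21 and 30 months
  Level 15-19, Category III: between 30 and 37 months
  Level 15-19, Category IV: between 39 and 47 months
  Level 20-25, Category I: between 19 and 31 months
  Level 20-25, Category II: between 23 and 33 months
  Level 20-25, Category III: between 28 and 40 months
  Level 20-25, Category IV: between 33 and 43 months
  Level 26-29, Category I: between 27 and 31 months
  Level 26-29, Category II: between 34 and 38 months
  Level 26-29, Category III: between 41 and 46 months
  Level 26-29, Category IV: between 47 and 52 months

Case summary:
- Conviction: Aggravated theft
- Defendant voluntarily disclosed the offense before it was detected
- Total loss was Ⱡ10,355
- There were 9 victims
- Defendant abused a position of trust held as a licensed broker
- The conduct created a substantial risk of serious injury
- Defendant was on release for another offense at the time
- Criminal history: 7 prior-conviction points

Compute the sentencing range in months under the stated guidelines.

12-20 months

Base offense level for aggravated theft: 10.
R1 applies: 10 − 1 = 9.
R3 applies (level before this adjustment is 9 < 10, so +1): 9 + 1 = 10.
R4 applies: 10 + 2 = 12.
R5 applies: 12 + 2 = 14.
R6 applies: 14 + 1 = 15.
R7 applies (level before this adjustment is 15 ≥ 11, so +4): 15 + 4 = 19.
Final offense level: 19.
Criminal history: 7 prior points → Category I (0-8).
Level 19 falls in the 15-19 band.
Grid: Level 15-19 × Category I = 12-20 months.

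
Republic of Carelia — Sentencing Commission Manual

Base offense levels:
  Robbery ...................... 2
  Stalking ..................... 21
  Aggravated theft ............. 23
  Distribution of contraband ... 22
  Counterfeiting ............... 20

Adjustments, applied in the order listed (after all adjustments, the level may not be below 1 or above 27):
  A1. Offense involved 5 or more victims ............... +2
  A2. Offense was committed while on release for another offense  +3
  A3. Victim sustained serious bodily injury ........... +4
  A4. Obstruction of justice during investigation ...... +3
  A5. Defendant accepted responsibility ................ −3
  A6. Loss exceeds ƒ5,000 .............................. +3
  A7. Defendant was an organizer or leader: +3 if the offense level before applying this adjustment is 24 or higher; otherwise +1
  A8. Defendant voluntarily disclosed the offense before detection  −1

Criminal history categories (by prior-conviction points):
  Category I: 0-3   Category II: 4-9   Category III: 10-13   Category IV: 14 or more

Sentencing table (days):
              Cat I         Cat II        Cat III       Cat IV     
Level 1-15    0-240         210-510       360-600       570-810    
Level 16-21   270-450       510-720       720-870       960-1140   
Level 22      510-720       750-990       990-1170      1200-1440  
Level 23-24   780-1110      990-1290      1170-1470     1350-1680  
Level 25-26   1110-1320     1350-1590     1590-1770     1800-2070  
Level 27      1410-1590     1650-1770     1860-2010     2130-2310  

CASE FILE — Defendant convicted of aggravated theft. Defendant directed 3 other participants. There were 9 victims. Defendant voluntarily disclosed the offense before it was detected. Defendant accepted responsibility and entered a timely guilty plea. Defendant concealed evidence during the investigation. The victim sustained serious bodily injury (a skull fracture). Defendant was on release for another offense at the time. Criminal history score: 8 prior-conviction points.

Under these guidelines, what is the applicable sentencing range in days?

1650-1770 days

Base offense level for aggravated theft: 23.
A1 applies: 23 + 2 = 25.
A2 applies: 25 + 3 = 28.
A3 applies: 28 + 4 = 32.
A4 applies: 32 + 3 = 35.
A5 applies: 35 − 3 = 32.
A7 applies (level before this adjustment is 32 ≥ 24, so +3): 32 + 3 = 35.
A8 applies: 35 − 1 = 34.
Level 34 exceeds the maximum of 27; capped at 27.
Final offense level: 27.
Criminal history: 8 prior points → Category II (4-9).
Level 27 falls in the 27 band.
Grid: Level 27 × Category II = 1650-1770 days.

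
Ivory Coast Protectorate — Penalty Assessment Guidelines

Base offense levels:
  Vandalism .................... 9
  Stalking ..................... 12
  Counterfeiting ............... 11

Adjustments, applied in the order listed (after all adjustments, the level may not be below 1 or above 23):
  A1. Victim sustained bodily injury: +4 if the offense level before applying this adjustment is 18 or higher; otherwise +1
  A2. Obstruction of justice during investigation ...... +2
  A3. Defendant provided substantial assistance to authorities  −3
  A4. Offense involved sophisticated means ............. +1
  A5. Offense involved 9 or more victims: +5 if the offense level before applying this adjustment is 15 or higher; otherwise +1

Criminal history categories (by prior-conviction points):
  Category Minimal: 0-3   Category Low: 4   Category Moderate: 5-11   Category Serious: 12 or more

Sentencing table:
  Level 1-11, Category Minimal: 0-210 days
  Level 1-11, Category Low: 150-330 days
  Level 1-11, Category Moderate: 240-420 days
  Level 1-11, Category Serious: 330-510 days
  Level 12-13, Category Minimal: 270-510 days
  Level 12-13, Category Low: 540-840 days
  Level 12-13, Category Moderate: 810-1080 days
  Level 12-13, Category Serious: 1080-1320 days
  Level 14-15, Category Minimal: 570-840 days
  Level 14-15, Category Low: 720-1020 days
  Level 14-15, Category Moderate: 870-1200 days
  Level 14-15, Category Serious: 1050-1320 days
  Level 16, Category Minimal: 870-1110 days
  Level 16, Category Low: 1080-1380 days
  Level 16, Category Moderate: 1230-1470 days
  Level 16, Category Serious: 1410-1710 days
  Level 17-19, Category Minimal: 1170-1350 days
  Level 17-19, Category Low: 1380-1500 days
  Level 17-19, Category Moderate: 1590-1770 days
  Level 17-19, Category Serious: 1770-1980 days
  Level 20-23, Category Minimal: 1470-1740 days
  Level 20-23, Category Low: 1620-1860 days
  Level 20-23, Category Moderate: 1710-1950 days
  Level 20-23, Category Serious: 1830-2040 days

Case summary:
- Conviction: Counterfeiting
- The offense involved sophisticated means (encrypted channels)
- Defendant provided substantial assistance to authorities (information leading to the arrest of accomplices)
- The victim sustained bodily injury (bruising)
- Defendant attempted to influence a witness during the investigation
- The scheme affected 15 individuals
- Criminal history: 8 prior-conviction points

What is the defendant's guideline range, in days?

810-1080 days

Base offense level for counterfeiting: 11.
A1 applies (level before this adjustment is 11 < 18, so +1): 11 + 1 = 12.
A2 applies: 12 + 2 = 14.
A3 applies: 14 − 3 = 11.
A4 applies: 11 + 1 = 12.
A5 applies (level before this adjustment is 12 < 15, so +1): 12 + 1 = 13.
Final offense level: 13.
Criminal history: 8 prior points → Category Moderate (5-11).
Level 13 falls in the 12-13 band.
Grid: Level 12-13 × Category Moderate = 810-1080 days.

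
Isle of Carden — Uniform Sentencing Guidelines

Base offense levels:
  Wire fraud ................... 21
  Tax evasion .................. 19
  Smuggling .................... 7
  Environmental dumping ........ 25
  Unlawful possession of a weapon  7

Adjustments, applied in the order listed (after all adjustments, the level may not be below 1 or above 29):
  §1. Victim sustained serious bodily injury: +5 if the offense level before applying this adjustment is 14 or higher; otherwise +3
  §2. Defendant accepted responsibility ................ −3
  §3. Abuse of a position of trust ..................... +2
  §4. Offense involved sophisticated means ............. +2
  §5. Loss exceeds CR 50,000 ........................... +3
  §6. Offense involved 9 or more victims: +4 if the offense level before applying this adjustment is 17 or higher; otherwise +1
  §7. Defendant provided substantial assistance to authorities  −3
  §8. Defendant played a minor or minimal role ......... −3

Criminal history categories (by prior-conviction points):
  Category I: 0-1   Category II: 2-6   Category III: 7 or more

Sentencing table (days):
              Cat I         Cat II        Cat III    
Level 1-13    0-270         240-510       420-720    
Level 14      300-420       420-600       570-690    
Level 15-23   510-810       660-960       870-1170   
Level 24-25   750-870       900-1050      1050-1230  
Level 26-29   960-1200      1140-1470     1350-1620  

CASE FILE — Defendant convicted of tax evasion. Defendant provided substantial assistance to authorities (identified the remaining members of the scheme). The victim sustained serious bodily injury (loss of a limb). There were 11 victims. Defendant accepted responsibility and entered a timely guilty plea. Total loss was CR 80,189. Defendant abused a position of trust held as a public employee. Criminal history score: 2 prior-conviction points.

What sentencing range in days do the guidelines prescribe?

Base offense level for tax evasion: 19.
§1 applies (level before this adjustment is 19 ≥ 14, so +5): 19 + 5 = 24.
§2 applies: 24 − 3 = 21.
§3 applies: 21 + 2 = 23.
§5 applies: 23 + 3 = 26.
§6 applies (level before this adjustment is 26 ≥ 17, so +4): 26 + 4 = 30.
§7 applies: 30 − 3 = 27.
Final offense level: 27.
Criminal history: 2 prior points → Category II (2-6).
Level 27 falls in the 26-29 band.
Grid: Level 26-29 × Category II = 1140-1470 days.

1140-1470 days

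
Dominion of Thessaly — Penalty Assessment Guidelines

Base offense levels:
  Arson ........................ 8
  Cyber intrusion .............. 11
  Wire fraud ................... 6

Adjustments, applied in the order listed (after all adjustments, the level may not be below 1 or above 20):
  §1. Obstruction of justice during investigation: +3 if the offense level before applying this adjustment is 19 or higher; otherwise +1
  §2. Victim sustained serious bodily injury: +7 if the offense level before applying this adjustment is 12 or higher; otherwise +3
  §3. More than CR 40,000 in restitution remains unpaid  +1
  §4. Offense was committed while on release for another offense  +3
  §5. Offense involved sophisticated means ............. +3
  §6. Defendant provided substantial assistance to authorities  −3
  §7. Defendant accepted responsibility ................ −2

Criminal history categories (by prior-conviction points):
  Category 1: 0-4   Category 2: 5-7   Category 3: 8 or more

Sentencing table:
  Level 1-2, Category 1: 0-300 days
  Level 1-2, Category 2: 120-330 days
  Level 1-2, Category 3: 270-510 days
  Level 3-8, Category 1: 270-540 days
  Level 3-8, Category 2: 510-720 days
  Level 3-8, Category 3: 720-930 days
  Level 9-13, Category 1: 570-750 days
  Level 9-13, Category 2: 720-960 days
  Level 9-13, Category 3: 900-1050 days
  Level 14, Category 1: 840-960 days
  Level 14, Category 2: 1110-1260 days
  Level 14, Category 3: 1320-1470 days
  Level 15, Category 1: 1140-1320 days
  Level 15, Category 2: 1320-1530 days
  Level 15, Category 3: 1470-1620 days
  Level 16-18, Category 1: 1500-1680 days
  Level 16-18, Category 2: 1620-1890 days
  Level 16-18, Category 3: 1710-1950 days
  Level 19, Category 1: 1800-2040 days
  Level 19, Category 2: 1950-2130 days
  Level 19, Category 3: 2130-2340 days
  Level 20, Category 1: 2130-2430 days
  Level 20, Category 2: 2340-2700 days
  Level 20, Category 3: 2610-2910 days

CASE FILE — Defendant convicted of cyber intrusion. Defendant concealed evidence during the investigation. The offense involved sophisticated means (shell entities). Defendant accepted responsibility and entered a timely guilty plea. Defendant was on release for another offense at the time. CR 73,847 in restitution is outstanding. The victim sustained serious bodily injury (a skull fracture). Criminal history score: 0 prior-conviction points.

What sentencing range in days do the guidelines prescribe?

Base offense level for cyber intrusion: 11.
§1 applies (level before this adjustment is 11 < 19, so +1): 11 + 1 = 12.
§2 applies (level before this adjustment is 12 ≥ 12, so +7): 12 + 7 = 19.
§3 applies: 19 + 1 = 20.
§4 applies: 20 + 3 = 23.
§5 applies: 23 + 3 = 26.
§6 does not apply.
§7 applies: 26 − 2 = 24.
Level 24 exceeds the maximum of 20; capped at 20.
Final offense level: 20.
Criminal history: 0 prior points → Category 1 (0-4).
Level 20 falls in the 20 band.
Grid: Level 20 × Category 1 = 2130-2430 days.

2130-2430 days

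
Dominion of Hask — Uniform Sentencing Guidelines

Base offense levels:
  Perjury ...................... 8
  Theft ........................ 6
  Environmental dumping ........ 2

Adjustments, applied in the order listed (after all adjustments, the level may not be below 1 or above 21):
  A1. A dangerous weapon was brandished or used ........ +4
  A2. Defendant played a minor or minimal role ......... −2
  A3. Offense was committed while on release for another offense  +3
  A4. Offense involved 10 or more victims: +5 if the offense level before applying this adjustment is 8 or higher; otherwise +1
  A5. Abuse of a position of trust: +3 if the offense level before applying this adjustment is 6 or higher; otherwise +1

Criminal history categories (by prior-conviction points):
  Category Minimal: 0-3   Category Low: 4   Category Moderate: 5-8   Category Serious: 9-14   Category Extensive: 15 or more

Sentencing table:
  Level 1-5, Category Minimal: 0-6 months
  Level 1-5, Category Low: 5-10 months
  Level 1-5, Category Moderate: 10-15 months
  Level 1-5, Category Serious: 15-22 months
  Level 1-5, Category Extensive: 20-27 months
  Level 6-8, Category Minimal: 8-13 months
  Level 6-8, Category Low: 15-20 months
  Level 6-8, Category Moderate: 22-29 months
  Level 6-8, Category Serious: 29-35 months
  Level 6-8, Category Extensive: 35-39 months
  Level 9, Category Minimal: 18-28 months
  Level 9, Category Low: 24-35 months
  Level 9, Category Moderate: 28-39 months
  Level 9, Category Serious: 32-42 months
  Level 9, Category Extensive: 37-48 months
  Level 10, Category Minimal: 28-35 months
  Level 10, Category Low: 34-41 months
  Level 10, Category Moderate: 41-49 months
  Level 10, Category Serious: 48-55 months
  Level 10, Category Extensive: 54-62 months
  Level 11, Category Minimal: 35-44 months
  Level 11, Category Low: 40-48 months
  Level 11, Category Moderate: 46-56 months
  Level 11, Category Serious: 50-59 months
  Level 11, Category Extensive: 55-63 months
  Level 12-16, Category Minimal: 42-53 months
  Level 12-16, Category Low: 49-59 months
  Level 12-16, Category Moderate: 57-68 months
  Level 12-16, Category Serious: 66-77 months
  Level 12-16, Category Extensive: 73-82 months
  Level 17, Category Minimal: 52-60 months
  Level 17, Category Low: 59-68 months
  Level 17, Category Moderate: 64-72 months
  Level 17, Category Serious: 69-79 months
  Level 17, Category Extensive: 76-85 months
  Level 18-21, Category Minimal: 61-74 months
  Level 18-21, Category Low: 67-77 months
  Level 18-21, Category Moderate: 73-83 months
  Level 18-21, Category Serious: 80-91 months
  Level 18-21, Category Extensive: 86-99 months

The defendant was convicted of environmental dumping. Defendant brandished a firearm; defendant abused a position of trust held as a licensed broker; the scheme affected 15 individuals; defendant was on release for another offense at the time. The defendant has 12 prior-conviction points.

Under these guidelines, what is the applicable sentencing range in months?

69-79 months

Base offense level for environmental dumping: 2.
A1 applies: 2 + 4 = 6.
A2 does not apply.
A3 applies: 6 + 3 = 9.
A4 applies (level before this adjustment is 9 ≥ 8, so +5): 9 + 5 = 14.
A5 applies (level before this adjustment is 14 ≥ 6, so +3): 14 + 3 = 17.
Final offense level: 17.
Criminal history: 12 prior points → Category Serious (9-14).
Level 17 falls in the 17 band.
Grid: Level 17 × Category Serious = 69-79 months.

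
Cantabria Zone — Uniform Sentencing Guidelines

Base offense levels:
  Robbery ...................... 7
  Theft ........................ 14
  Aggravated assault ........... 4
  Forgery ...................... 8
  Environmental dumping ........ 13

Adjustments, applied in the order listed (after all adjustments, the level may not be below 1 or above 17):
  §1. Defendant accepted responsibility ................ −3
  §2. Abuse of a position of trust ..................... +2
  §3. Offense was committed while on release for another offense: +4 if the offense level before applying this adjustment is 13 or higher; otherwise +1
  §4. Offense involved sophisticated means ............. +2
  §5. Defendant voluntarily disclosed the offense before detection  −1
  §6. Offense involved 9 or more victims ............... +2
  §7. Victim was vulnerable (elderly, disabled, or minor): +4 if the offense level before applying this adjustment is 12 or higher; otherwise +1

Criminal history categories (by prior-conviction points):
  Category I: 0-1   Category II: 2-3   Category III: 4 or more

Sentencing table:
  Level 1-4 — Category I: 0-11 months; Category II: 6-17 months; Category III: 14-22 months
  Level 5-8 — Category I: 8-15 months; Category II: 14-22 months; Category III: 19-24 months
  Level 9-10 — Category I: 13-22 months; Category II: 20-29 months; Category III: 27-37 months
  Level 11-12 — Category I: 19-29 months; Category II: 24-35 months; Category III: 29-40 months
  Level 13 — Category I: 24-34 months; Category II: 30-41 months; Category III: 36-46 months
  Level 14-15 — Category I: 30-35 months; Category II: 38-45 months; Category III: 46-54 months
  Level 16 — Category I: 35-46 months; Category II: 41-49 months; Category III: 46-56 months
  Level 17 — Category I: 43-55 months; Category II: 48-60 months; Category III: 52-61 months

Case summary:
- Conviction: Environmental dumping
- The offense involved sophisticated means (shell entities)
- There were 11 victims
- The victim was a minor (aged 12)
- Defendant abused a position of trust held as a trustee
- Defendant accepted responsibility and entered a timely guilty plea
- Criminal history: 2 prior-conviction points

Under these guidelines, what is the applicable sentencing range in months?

Base offense level for environmental dumping: 13.
§1 applies: 13 − 3 = 10.
§2 applies: 10 + 2 = 12.
§4 applies: 12 + 2 = 14.
§5 does not apply.
§6 applies: 14 + 2 = 16.
§7 applies (level before this adjustment is 16 ≥ 12, so +4): 16 + 4 = 20.
Level 20 exceeds the maximum of 17; capped at 17.
Final offense level: 17.
Criminal history: 2 prior points → Category II (2-3).
Level 17 falls in the 17 band.
Grid: Level 17 × Category II = 48-60 months.

48-60 months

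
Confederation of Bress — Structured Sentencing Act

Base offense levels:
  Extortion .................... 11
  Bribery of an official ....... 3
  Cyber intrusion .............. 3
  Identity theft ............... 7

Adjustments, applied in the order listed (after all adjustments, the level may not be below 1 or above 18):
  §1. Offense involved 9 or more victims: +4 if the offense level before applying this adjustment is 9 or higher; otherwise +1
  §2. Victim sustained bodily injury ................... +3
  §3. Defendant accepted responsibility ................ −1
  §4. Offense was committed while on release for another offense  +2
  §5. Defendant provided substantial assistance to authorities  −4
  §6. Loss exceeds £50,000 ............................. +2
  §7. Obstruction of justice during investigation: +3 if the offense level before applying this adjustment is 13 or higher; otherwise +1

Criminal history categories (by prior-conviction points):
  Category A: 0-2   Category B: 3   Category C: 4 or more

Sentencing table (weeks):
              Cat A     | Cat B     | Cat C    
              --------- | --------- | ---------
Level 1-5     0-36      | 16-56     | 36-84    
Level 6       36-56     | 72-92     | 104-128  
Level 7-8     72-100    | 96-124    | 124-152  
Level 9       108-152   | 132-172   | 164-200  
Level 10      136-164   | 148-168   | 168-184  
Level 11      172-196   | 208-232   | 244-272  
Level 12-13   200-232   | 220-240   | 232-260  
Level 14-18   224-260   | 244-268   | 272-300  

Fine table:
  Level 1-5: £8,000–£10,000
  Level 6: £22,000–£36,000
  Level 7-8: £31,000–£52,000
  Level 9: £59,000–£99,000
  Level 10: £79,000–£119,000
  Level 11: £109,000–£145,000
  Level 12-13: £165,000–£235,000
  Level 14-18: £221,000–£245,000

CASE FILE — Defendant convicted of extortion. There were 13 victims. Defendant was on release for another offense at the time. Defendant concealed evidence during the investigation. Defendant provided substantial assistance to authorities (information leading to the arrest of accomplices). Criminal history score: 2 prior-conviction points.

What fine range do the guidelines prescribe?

Base offense level for extortion: 11.
§1 applies (level before this adjustment is 11 ≥ 9, so +4): 11 + 4 = 15.
§4 applies: 15 + 2 = 17.
§5 applies: 17 − 4 = 13.
§6 does not apply.
§7 applies (level before this adjustment is 13 ≥ 13, so +3): 13 + 3 = 16.
Final offense level: 16.
Level 16 falls in the 14-18 band.
Fine table: Level 14-18 → £221,000–£245,000.

£221,000–£245,000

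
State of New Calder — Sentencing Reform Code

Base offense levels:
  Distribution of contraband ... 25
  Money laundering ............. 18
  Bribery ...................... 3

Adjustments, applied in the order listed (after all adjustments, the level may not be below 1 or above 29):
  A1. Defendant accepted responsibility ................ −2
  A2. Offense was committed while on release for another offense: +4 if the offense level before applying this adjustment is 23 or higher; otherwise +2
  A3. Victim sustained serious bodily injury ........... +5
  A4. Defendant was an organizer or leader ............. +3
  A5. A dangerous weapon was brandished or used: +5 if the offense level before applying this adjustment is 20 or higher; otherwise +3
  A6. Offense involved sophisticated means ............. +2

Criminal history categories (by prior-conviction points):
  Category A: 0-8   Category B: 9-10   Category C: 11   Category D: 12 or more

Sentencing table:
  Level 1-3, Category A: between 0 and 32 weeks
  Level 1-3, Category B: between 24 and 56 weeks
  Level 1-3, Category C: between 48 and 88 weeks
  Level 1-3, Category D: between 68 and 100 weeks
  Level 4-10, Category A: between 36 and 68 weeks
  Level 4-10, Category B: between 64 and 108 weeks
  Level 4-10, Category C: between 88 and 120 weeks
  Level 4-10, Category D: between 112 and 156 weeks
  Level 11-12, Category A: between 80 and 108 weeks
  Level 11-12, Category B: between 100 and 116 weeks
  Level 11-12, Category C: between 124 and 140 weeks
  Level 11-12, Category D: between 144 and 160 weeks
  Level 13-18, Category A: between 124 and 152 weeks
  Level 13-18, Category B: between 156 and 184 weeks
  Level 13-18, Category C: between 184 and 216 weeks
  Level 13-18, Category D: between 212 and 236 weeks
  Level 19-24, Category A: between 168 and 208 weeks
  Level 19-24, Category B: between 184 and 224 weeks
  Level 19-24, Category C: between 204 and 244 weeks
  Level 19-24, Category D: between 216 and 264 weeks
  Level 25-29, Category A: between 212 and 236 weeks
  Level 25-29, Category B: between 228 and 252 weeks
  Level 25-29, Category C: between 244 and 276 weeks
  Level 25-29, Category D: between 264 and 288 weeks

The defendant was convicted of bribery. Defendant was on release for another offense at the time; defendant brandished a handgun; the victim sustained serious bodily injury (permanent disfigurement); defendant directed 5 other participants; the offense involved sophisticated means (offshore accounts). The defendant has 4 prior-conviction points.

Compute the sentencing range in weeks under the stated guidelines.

124-152 weeks

Base offense level for bribery: 3.
A1 does not apply.
A2 applies (level before this adjustment is 3 < 23, so +2): 3 + 2 = 5.
A3 applies: 5 + 5 = 10.
A4 applies: 10 + 3 = 13.
A5 applies (level before this adjustment is 13 < 20, so +3): 13 + 3 = 16.
A6 applies: 16 + 2 = 18.
Final offense level: 18.
Criminal history: 4 prior points → Category A (0-8).
Level 18 falls in the 13-18 band.
Grid: Level 13-18 × Category A = 124-152 weeks.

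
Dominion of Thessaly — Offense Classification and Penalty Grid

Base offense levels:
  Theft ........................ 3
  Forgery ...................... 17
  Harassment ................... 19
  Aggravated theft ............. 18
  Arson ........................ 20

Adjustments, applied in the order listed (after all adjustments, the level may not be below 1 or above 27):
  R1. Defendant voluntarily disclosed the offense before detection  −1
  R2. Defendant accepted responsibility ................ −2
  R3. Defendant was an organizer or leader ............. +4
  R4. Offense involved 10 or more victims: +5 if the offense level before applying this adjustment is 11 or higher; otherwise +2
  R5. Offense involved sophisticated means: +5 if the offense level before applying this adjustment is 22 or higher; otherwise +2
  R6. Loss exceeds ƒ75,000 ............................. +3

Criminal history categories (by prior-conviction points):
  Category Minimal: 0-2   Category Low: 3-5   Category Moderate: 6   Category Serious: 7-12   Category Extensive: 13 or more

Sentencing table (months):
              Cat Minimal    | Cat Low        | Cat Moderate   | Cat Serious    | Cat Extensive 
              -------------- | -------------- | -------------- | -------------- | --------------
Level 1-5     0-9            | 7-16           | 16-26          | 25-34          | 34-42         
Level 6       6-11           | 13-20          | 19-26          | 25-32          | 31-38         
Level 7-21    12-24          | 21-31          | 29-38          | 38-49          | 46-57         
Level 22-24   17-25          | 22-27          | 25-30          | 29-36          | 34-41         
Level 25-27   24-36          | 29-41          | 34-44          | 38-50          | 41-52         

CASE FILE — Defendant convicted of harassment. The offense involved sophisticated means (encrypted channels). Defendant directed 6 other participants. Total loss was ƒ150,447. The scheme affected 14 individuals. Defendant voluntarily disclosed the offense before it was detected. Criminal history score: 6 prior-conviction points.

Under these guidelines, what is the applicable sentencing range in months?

Base offense level for harassment: 19.
R1 applies: 19 − 1 = 18.
R3 applies: 18 + 4 = 22.
R4 applies (level before this adjustment is 22 ≥ 11, so +5): 22 + 5 = 27.
R5 applies (level before this adjustment is 27 ≥ 22, so +5): 27 + 5 = 32.
R6 applies: 32 + 3 = 35.
Level 35 exceeds the maximum of 27; capped at 27.
Final offense level: 27.
Criminal history: 6 prior points → Category Moderate (6).
Level 27 falls in the 25-27 band.
Grid: Level 25-27 × Category Moderate = 34-44 months.

34-44 months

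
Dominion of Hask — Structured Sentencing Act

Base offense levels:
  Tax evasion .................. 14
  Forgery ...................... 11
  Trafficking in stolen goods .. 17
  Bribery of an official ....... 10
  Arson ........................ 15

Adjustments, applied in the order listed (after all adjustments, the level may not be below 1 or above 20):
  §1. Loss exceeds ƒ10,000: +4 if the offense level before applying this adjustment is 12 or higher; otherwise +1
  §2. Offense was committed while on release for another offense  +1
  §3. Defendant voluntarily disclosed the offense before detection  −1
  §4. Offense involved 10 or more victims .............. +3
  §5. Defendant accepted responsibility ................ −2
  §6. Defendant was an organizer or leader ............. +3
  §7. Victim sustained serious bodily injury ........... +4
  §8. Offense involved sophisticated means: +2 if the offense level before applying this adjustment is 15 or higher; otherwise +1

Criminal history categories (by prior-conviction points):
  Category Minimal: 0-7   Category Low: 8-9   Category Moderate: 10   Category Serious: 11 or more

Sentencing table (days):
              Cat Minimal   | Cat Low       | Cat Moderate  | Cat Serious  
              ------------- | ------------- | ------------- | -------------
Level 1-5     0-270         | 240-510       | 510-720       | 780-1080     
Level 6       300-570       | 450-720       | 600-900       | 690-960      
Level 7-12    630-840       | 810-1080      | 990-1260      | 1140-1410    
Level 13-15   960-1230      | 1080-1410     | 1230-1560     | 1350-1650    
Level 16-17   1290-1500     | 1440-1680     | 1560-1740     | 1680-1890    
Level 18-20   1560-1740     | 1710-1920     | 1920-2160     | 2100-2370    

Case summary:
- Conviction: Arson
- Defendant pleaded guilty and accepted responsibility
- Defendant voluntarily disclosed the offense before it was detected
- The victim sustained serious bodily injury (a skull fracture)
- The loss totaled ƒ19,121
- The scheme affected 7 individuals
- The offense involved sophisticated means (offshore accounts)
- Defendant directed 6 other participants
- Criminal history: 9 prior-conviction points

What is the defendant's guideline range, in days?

Base offense level for arson: 15.
§1 applies (level before this adjustment is 15 ≥ 12, so +4): 15 + 4 = 19.
§2 does not apply.
§3 applies: 19 − 1 = 18.
§4 does not apply.
§5 applies: 18 − 2 = 16.
§6 applies: 16 + 3 = 19.
§7 applies: 19 + 4 = 23.
§8 applies (level before this adjustment is 23 ≥ 15, so +2): 23 + 2 = 25.
Level 25 exceeds the maximum of 20; capped at 20.
Final offense level: 20.
Criminal history: 9 prior points → Category Low (8-9).
Level 20 falls in the 18-20 band.
Grid: Level 18-20 × Category Low = 1710-1920 days.

1710-1920 days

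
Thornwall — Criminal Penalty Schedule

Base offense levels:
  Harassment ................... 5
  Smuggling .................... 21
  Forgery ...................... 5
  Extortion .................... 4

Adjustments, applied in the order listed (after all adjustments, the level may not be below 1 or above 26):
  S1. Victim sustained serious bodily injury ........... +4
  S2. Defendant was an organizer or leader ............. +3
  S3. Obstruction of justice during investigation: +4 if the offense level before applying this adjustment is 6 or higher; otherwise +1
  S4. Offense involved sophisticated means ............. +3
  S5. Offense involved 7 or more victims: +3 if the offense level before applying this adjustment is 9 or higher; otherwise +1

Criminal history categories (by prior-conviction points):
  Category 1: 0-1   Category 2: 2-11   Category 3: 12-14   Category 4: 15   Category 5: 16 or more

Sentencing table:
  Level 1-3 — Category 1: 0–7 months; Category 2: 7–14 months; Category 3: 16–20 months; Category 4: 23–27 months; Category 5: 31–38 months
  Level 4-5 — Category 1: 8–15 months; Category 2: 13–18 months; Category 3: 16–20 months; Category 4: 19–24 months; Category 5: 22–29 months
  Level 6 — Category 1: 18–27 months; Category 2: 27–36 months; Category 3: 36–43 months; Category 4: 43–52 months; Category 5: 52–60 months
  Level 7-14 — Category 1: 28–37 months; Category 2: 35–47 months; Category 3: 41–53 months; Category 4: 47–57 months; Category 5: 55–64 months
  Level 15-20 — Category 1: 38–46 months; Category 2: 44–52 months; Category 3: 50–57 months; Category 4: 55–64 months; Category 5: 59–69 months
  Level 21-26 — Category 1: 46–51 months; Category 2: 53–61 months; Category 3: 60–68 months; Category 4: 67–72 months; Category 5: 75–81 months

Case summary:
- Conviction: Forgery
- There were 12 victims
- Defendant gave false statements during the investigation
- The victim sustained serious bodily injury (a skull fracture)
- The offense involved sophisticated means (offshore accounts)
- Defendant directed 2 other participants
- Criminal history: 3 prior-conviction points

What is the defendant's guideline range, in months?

53-61 months

Base offense level for forgery: 5.
S1 applies: 5 + 4 = 9.
S2 applies: 9 + 3 = 12.
S3 applies (level before this adjustment is 12 ≥ 6, so +4): 12 + 4 = 16.
S4 applies: 16 + 3 = 19.
S5 applies (level before this adjustment is 19 ≥ 9, so +3): 19 + 3 = 22.
Final offense level: 22.
Criminal history: 3 prior points → Category 2 (2-11).
Level 22 falls in the 21-26 band.
Grid: Level 21-26 × Category 2 = 53-61 months.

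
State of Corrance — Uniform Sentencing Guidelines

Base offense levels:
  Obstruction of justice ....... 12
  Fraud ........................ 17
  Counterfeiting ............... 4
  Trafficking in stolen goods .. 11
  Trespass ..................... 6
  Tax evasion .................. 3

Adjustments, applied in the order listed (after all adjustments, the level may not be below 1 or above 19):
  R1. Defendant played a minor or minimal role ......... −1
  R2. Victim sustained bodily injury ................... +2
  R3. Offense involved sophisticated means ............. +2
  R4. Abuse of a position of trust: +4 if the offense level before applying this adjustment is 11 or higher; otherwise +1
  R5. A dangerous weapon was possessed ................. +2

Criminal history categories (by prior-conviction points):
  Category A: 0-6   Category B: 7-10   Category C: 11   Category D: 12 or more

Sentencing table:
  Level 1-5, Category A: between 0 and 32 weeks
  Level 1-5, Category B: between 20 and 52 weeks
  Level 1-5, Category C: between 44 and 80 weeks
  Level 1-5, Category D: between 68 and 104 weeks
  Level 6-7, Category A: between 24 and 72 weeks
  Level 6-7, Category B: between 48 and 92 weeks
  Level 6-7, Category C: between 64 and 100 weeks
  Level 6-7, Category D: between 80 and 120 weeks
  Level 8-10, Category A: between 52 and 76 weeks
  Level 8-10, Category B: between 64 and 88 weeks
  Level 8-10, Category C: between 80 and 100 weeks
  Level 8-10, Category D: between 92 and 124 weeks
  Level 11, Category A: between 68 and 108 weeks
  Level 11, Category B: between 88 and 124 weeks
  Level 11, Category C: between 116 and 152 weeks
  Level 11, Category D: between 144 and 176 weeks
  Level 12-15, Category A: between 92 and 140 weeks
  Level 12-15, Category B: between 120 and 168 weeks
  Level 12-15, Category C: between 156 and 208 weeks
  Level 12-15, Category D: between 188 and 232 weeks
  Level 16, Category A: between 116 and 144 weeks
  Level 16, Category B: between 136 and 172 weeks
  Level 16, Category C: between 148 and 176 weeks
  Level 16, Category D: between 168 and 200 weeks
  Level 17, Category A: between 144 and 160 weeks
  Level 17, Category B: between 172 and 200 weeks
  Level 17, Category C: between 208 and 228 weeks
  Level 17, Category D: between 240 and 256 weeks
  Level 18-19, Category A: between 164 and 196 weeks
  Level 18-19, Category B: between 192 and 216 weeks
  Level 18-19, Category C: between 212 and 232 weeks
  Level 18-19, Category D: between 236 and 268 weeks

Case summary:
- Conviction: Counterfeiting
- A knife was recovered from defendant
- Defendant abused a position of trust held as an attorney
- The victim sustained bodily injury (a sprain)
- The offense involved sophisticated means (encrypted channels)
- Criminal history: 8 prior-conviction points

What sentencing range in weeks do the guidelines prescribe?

88-124 weeks

Base offense level for counterfeiting: 4.
R1 does not apply.
R2 applies: 4 + 2 = 6.
R3 applies: 6 + 2 = 8.
R4 applies (level before this adjustment is 8 < 11, so +1): 8 + 1 = 9.
R5 applies: 9 + 2 = 11.
Final offense level: 11.
Criminal history: 8 prior points → Category B (7-10).
Level 11 falls in the 11 band.
Grid: Level 11 × Category B = 88-124 weeks.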